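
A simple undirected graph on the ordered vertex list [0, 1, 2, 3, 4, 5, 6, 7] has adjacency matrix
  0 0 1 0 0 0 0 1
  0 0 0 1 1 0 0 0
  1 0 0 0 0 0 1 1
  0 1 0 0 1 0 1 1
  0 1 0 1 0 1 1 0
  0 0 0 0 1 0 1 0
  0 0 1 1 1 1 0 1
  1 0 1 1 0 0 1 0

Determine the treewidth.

A width-2 tree decomposition is:
Bags: B1 = {4, 5, 6}  B2 = {3, 4, 6}  B3 = {3, 6, 7}  B4 = {2, 6, 7}  B5 = {0, 2, 7}  B6 = {1, 3, 4}
Tree: B1–B2, B2–B3, B3–B4, B4–B5, B2–B6
The largest bag has 3 vertices, giving width 2; this decomposition certifies tw(G) ≤ 2. On the other hand G contains the 3-clique {0, 2, 7}. A clique must lie in a single bag of any decomposition, so no decomposition can have width below 2. Therefore the treewidth is 2.

2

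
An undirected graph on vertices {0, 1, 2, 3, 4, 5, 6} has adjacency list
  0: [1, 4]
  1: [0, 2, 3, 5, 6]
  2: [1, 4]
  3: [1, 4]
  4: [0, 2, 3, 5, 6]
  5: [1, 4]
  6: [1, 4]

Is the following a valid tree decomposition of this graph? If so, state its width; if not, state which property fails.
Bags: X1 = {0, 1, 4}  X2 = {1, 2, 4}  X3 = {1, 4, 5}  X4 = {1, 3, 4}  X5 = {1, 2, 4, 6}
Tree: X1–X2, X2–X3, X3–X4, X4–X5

A tree decomposition must satisfy three properties: every vertex lies in some bag; for every edge, both endpoints lie together in some bag; and for every vertex, the bags containing it form a connected subtree. Here bags containing vertex 2 are not connected in the tree, so the decomposition is invalid.

No — bags containing vertex 2 are not connected in the tree.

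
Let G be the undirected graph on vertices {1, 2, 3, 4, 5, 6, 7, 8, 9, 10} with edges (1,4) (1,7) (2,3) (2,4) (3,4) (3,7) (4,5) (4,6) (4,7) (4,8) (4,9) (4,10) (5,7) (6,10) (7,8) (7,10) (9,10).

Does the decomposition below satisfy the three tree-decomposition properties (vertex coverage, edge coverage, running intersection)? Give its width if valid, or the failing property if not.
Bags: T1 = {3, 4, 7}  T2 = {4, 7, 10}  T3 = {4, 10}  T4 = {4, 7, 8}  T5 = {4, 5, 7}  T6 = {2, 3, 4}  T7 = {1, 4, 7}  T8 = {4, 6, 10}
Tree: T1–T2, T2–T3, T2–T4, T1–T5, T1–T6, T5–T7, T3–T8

No — vertex 9 appears in no bag.

A tree decomposition must satisfy three properties: every vertex lies in some bag; for every edge, both endpoints lie together in some bag; and for every vertex, the bags containing it form a connected subtree. Here vertex 9 appears in no bag, so the decomposition is invalid.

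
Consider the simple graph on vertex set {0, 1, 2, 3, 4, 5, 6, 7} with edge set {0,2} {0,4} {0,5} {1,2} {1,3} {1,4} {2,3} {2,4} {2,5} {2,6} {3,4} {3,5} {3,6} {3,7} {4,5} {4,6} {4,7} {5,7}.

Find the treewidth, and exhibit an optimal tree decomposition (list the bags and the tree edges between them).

Treewidth 3.
Bags: B1 = {0, 2, 4, 5}  B2 = {2, 3, 4, 5}  B3 = {1, 2, 3, 4}  B4 = {3, 4, 5, 7}  B5 = {2, 3, 4, 6}
Tree: B1–B2, B2–B3, B2–B4, B2–B5

Each bag holds 4 vertices, so the decomposition has width 3, which upper-bounds the treewidth. Conversely, {0, 2, 4, 5} is a clique of size 4, and the vertices of any clique must share a bag in every tree decomposition; so some bag has ≥ 4 vertices and tw(G) ≥ 3. The upper and lower bounds meet at 3, so that is the treewidth.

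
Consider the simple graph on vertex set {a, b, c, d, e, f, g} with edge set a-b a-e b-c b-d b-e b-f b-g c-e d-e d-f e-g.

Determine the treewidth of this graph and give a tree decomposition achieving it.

Treewidth 2.
One such decomposition:
Bags: B1 = {b, c, e}  B2 = {b, e, g}  B3 = {b, d, e}  B4 = {b, d, f}  B5 = {a, b, e}
Tree: B1–B2, B2–B3, B3–B4, B3–B5

The largest bag has 3 vertices, giving width 2; this decomposition certifies tw(G) ≤ 2. On the other hand G contains the 3-clique {b, d, e}. A clique must lie in a single bag of any decomposition, so no decomposition can have width below 2. Hence tw(G) = 2 exactly.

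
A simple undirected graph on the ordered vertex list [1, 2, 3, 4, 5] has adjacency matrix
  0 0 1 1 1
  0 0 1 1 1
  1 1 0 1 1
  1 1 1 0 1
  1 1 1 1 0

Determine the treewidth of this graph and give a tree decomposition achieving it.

Every bag has size at most 4, so the width is 4 − 1 = 3 and tw(G) ≤ 3. On the other hand G contains the 4-clique {1, 3, 4, 5}. A clique must lie in a single bag of any decomposition, so no decomposition can have width below 3. Hence tw(G) = 3 exactly.

Treewidth 3.
Bags: B1 = {1, 3, 4, 5}  B2 = {2, 3, 4, 5}
Tree: B1–B2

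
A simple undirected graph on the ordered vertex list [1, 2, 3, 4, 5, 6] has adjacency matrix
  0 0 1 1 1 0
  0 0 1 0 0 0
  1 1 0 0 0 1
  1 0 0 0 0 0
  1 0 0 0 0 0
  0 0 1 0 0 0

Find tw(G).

1

A width-1 tree decomposition is:
Bags: B1 = {1, 5}  B2 = {1, 4}  B3 = {1, 3}  B4 = {3, 6}  B5 = {2, 3}
Tree: B1–B2, B2–B3, B3–B4, B4–B5
Every bag has size at most 2, so the width is 2 − 1 = 1 and tw(G) ≤ 1. G has an edge, so its treewidth is at least 1. The upper and lower bounds meet at 1, so that is the treewidth.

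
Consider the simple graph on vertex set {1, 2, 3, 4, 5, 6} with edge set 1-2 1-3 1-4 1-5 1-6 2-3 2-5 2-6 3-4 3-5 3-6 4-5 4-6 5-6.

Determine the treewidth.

A width-4 tree decomposition is:
Bags: B1 = {1, 3, 4, 5, 6}  B2 = {1, 2, 3, 5, 6}
Tree: B1–B2
Every bag has size at most 5, so the width is 5 − 1 = 4 and tw(G) ≤ 4. For the lower bound, the 5 vertices {1, 2, 3, 5, 6} are pairwise adjacent, and any tree decomposition puts a clique entirely inside one bag — forcing width ≥ 4. Combining the bounds, tw(G) = 4.

4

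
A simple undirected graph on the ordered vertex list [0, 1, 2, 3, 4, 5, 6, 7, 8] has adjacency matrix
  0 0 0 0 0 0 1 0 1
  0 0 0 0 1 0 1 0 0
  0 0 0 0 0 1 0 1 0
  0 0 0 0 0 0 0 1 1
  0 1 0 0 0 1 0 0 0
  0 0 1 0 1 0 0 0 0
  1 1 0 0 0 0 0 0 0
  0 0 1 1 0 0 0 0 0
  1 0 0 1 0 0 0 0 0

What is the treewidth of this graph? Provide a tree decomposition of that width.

Treewidth 2.
One such decomposition:
Bags: B1 = {2, 5, 7}  B2 = {4, 5, 7}  B3 = {1, 4, 7}  B4 = {1, 6, 7}  B5 = {0, 6, 7}  B6 = {0, 7, 8}  B7 = {3, 7, 8}
Tree: B1–B2, B2–B3, B3–B4, B4–B5, B5–B6, B6–B7

Every bag has size at most 3, so the width is 3 − 1 = 2 and tw(G) ≤ 2. The edges 7–2–5–4–1–6–0–8–3–7 form a cycle, so G is not a tree and its treewidth is at least 2. The upper and lower bounds meet at 2, so that is the treewidth.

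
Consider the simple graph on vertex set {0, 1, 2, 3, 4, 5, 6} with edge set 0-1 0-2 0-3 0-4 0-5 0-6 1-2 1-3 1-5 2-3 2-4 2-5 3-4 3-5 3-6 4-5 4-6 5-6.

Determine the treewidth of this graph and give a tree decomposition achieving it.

Treewidth 4.
One optimal decomposition is:
Bags: B1 = {0, 2, 3, 4, 5}  B2 = {0, 1, 2, 3, 5}  B3 = {0, 3, 4, 5, 6}
Tree: B1–B2, B1–B3

Every bag has size at most 5, so the width is 5 − 1 = 4 and tw(G) ≤ 4. On the other hand G contains the 5-clique {0, 1, 2, 3, 5}. A clique must lie in a single bag of any decomposition, so no decomposition can have width below 4. Combining the bounds, tw(G) = 4.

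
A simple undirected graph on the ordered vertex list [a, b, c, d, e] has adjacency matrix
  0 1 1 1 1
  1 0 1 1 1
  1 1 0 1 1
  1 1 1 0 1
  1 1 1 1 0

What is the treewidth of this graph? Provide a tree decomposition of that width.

Treewidth 4.
One such decomposition:
Bags: B1 = {a, b, c, d, e}
Tree: (single bag)

With just one bag of size 5, the width is 5 − 1 = 4, so tw(G) ≤ 4. For the lower bound, the 5 vertices {a, b, c, d, e} are pairwise adjacent, and any tree decomposition puts a clique entirely inside one bag — forcing width ≥ 4. Hence tw(G) = 4 exactly.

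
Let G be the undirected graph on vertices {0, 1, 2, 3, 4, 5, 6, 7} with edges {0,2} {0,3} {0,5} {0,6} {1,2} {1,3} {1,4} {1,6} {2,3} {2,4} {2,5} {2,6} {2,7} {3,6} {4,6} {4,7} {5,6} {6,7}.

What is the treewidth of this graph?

A width-3 tree decomposition is:
Bags: B1 = {0, 2, 3, 6}  B2 = {1, 2, 3, 6}  B3 = {1, 2, 4, 6}  B4 = {2, 4, 6, 7}  B5 = {0, 2, 5, 6}
Tree: B1–B2, B2–B3, B3–B4, B1–B5
Every bag has size at most 4, so the width is 4 − 1 = 3 and tw(G) ≤ 3. For the lower bound, the 4 vertices {0, 2, 3, 6} are pairwise adjacent, and any tree decomposition puts a clique entirely inside one bag — forcing width ≥ 3. Therefore the treewidth is 3.

3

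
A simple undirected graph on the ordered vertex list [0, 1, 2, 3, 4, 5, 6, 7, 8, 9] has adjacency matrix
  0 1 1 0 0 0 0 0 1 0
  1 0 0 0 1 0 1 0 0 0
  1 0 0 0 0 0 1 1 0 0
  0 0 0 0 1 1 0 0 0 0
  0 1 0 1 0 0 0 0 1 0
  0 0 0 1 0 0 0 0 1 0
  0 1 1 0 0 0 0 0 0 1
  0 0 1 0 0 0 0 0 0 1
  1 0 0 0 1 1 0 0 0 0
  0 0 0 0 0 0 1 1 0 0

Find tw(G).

A width-2 tree decomposition is:
Bags: B1 = {2, 7, 9}  B2 = {2, 6, 9}  B3 = {0, 2, 6}  B4 = {0, 1, 6}  B5 = {0, 1, 8}  B6 = {1, 4, 8}  B7 = {4, 5, 8}  B8 = {3, 4, 5}
Tree: B1–B2, B2–B3, B3–B4, B4–B5, B5–B6, B6–B7, B7–B8
Every bag has size at most 3, so the width is 3 − 1 = 2 and tw(G) ≤ 2. The edges 7–9–6–2–7 form a cycle, so G is not a tree and its treewidth is at least 2. The upper and lower bounds meet at 2, so that is the treewidth.

2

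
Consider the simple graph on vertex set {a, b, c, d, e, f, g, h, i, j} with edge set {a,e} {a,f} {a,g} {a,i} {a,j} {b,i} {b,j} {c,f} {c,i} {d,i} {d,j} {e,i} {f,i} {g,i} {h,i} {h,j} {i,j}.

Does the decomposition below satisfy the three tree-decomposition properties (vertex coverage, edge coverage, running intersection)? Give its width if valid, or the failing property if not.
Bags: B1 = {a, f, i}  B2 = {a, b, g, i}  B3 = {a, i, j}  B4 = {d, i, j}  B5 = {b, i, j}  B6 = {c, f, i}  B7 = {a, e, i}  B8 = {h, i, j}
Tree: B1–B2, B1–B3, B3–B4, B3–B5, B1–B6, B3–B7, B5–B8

A tree decomposition must satisfy three properties: every vertex lies in some bag; for every edge, both endpoints lie together in some bag; and for every vertex, the bags containing it form a connected subtree. Here bags containing vertex b are not connected in the tree, so the decomposition is invalid.

No — bags containing vertex b are not connected in the tree.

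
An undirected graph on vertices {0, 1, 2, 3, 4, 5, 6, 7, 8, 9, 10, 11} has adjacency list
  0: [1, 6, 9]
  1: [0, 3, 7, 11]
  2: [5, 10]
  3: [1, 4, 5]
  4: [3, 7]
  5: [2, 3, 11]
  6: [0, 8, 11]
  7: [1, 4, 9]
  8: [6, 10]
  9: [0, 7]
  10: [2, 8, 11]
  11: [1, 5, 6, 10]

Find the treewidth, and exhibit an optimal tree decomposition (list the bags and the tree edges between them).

Treewidth 3.
One optimal decomposition is:
Bags: B1 = {3, 4, 7, 9}  B2 = {1, 3, 7, 9}  B3 = {0, 1, 3, 9}  B4 = {0, 1, 3, 5}  B5 = {0, 1, 5, 11}  B6 = {0, 5, 6, 11}  B7 = {2, 5, 6, 11}  B8 = {2, 6, 10, 11}  B9 = {2, 6, 8, 10}
Tree: B1–B2, B2–B3, B3–B4, B4–B5, B5–B6, B6–B7, B7–B8, B8–B9

Every bag has size at most 4, so the width is 4 − 1 = 3 and tw(G) ≤ 3. For the lower bound: the 4 vertex sets {4,7,9}, {3}, {1}, {0,5,6,11} are disjoint, each induces a connected subgraph, and every pair is joined by at least one edge of G. Contracting each set to a single vertex therefore yields K_{4} as a minor, and since treewidth is minor-monotone, tw(G) ≥ tw(K_{4}) = 3. The upper and lower bounds meet at 3, so that is the treewidth.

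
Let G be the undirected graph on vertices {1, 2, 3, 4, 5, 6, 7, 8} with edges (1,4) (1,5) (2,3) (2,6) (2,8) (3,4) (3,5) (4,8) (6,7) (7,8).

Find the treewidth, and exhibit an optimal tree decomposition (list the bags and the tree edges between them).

Treewidth 2.
One such decomposition:
Bags: B1 = {6, 7, 8}  B2 = {2, 6, 8}  B3 = {2, 4, 8}  B4 = {2, 3, 4}  B5 = {1, 3, 4}  B6 = {1, 3, 5}
Tree: B1–B2, B2–B3, B3–B4, B4–B5, B5–B6

Each bag holds 3 vertices, so the decomposition has width 2, which upper-bounds the treewidth. Since 7–6–2–8–7 is a cycle in G, G is not acyclic. Forests are exactly the graphs of treewidth ≤ 1, so tw(G) ≥ 2. Combining the bounds, tw(G) = 2.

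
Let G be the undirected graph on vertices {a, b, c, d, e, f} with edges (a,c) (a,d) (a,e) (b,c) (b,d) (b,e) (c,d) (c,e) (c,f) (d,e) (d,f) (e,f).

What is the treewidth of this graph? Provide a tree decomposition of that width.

Treewidth 3.
One optimal decomposition is:
Bags: B1 = {a, c, d, e}  B2 = {b, c, d, e}  B3 = {c, d, e, f}
Tree: B1–B2, B2–B3

The largest bag has 4 vertices, giving width 3; this decomposition certifies tw(G) ≤ 3. On the other hand G contains the 4-clique {a, c, d, e}. A clique must lie in a single bag of any decomposition, so no decomposition can have width below 3. Combining the bounds, tw(G) = 3.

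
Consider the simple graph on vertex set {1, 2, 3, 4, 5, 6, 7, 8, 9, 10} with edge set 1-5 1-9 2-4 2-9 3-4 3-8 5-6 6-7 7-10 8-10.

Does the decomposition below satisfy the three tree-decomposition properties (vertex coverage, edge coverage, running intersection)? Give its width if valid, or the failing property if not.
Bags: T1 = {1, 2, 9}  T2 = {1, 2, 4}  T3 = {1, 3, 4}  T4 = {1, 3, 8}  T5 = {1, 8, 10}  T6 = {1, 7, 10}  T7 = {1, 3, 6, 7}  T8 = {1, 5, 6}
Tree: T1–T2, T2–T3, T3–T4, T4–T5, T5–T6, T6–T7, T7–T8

No — bags containing vertex 3 are not connected in the tree.

A tree decomposition must satisfy three properties: every vertex lies in some bag; for every edge, both endpoints lie together in some bag; and for every vertex, the bags containing it form a connected subtree. Here bags containing vertex 3 are not connected in the tree, so the decomposition is invalid.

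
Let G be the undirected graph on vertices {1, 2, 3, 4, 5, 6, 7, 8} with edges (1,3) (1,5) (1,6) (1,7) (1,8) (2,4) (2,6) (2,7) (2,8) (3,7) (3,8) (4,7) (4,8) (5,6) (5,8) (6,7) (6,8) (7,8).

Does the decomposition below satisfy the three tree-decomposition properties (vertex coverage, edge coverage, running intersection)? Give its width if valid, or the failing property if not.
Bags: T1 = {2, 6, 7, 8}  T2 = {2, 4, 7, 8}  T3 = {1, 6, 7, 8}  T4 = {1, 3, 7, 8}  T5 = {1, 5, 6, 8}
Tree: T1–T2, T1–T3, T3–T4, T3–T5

Every vertex of G appears in some bag (union = {1, 2, 3, 4, 5, 6, 7, 8}); every edge is covered by a bag; and for each vertex v the set of bags containing v is connected in the bag tree. The decomposition is therefore valid. The largest bag has 4 vertices, so the width is 3.

Yes; width 3.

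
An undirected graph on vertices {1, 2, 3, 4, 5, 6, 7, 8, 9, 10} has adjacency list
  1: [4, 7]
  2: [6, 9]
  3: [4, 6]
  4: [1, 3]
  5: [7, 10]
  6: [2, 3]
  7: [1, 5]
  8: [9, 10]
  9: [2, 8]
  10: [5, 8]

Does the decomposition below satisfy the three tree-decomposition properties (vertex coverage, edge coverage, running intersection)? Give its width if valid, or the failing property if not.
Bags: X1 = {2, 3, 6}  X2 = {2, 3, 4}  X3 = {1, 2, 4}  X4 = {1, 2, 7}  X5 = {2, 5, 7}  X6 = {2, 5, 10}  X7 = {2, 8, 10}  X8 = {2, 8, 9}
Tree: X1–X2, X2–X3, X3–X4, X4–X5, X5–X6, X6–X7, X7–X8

Yes; width 2.

Vertex coverage: the bags together contain {1, 2, 3, 4, 5, 6, 7, 8, 9, 10}, the full vertex set. Edge coverage: each edge of G has both endpoints in at least one bag. Running intersection: for every vertex, the bags containing it form a connected subtree. All three properties hold, so this is a valid tree decomposition of width max|bag| − 1 = 2, and hence tw(G) ≤ 2.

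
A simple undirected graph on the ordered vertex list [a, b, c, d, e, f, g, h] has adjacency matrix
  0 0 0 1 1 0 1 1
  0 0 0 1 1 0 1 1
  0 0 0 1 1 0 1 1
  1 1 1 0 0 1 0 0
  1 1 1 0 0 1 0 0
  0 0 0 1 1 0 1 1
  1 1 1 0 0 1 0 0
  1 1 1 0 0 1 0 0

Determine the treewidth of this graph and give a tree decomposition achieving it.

Each bag holds 5 vertices, so the decomposition has width 4, which upper-bounds the treewidth. For the lower bound: the 5 vertex sets {b,h}, {f,g}, {c,e}, {d}, {a} are disjoint, each induces a connected subgraph, and every pair is joined by at least one edge of G. Contracting each set to a single vertex therefore yields K_{5} as a minor, and since treewidth is minor-monotone, tw(G) ≥ tw(K_{5}) = 4. Hence tw(G) = 4 exactly.

Treewidth 4.
Bags: B1 = {b, d, e, g, h}  B2 = {d, e, f, g, h}  B3 = {c, d, e, g, h}  B4 = {a, d, e, g, h}
Tree: B1–B2, B2–B3, B3–B4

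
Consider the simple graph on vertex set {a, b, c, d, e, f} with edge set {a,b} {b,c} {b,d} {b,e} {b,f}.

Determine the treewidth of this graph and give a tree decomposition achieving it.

Each bag holds 2 vertices, so the decomposition has width 1, which upper-bounds the treewidth. G has an edge, so its treewidth is at least 1. Therefore the treewidth is 1.

Treewidth 1.
Bags: B1 = {b, d}  B2 = {b, e}  B3 = {b, f}  B4 = {a, b}  B5 = {b, c}
Tree: B1–B2, B2–B3, B1–B4, B2–B5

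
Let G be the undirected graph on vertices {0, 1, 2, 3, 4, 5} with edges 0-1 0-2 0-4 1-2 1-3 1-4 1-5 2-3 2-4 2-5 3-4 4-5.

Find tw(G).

A width-3 tree decomposition is:
Bags: B1 = {1, 2, 3, 4}  B2 = {0, 1, 2, 4}  B3 = {1, 2, 4, 5}
Tree: B1–B2, B1–B3
The largest bag has 4 vertices, giving width 3; this decomposition certifies tw(G) ≤ 3. On the other hand G contains the 4-clique {0, 1, 2, 4}. A clique must lie in a single bag of any decomposition, so no decomposition can have width below 3. The upper and lower bounds meet at 3, so that is the treewidth.

3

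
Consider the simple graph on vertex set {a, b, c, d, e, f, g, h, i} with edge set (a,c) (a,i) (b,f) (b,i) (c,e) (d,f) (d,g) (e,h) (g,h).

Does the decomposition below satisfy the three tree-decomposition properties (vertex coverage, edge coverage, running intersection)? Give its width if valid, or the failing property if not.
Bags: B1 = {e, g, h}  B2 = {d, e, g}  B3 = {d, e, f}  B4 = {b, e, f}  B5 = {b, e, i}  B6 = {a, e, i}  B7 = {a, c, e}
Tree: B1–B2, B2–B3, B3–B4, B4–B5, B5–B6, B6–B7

Every vertex of G appears in some bag (union = {a, b, c, d, e, f, g, h, i}); every edge is covered by a bag; and for each vertex v the set of bags containing v is connected in the bag tree. The decomposition is therefore valid. The largest bag has 3 vertices, so the width is 2.

Yes; width 2.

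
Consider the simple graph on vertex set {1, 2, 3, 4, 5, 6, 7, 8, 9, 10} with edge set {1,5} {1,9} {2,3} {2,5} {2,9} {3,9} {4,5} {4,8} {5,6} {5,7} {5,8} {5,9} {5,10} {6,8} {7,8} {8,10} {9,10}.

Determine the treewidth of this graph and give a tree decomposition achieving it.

Every bag has size at most 3, so the width is 3 − 1 = 2 and tw(G) ≤ 2. For the lower bound, the 3 vertices {2, 3, 9} are pairwise adjacent, and any tree decomposition puts a clique entirely inside one bag — forcing width ≥ 2. Combining the bounds, tw(G) = 2.

Treewidth 2.
One such decomposition:
Bags: B1 = {5, 9, 10}  B2 = {5, 8, 10}  B3 = {2, 5, 9}  B4 = {1, 5, 9}  B5 = {4, 5, 8}  B6 = {5, 7, 8}  B7 = {2, 3, 9}  B8 = {5, 6, 8}
Tree: B1–B2, B1–B3, B3–B4, B2–B5, B5–B6, B3–B7, B2–B8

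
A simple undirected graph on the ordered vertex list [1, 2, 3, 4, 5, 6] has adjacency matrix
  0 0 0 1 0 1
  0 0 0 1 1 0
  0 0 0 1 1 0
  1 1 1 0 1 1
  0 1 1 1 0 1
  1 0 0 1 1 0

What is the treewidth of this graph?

A width-2 tree decomposition is:
Bags: B1 = {2, 4, 5}  B2 = {4, 5, 6}  B3 = {1, 4, 6}  B4 = {3, 4, 5}
Tree: B1–B2, B2–B3, B2–B4
Every bag has size at most 3, so the width is 3 − 1 = 2 and tw(G) ≤ 2. For the lower bound, the 3 vertices {1, 4, 6} are pairwise adjacent, and any tree decomposition puts a clique entirely inside one bag — forcing width ≥ 2. Hence tw(G) = 2 exactly.

2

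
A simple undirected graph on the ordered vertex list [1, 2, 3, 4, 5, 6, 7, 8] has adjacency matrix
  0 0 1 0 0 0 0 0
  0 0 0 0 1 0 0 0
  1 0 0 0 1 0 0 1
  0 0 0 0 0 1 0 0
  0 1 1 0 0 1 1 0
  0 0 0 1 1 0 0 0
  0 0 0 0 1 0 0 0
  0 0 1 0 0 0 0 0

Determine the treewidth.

A width-1 tree decomposition is:
Bags: B1 = {3, 5}  B2 = {3, 8}  B3 = {5, 6}  B4 = {4, 6}  B5 = {2, 5}  B6 = {5, 7}  B7 = {1, 3}
Tree: B1–B2, B1–B3, B3–B4, B3–B5, B5–B6, B2–B7
Each bag holds 2 vertices, so the decomposition has width 1, which upper-bounds the treewidth. Since G has at least one edge (e.g. 5–3), it is not an edgeless graph, so tw(G) ≥ 1. Hence tw(G) = 1 exactly.

1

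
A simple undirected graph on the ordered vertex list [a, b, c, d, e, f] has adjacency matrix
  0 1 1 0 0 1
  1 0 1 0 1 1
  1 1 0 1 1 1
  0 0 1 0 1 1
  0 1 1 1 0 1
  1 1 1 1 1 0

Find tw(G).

A width-3 tree decomposition is:
Bags: B1 = {a, b, c, f}  B2 = {b, c, e, f}  B3 = {c, d, e, f}
Tree: B1–B2, B2–B3
Every bag has size at most 4, so the width is 4 − 1 = 3 and tw(G) ≤ 3. On the other hand G contains the 4-clique {c, d, e, f}. A clique must lie in a single bag of any decomposition, so no decomposition can have width below 3. Therefore the treewidth is 3.

3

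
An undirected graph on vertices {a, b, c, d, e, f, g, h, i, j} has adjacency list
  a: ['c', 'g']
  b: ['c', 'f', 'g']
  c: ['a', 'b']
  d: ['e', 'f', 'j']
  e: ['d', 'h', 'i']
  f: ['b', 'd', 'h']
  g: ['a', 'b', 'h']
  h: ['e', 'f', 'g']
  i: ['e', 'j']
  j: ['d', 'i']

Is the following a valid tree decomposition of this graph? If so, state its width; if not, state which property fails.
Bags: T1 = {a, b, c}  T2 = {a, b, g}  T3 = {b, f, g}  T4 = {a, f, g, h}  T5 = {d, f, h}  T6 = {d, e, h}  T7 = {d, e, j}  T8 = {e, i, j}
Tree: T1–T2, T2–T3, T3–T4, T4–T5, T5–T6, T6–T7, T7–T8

No — bags containing vertex a are not connected in the tree.

A tree decomposition must satisfy three properties: every vertex lies in some bag; for every edge, both endpoints lie together in some bag; and for every vertex, the bags containing it form a connected subtree. Here bags containing vertex a are not connected in the tree, so the decomposition is invalid.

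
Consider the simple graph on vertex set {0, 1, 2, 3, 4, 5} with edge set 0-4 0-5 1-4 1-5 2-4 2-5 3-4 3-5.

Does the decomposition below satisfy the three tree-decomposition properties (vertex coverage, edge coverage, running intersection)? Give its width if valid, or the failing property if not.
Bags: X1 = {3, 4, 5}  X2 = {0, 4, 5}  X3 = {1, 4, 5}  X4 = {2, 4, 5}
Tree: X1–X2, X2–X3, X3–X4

Yes; width 2.

Checking the three conditions: (i) the bags cover all of {0, 1, 2, 3, 4, 5}; (ii) for each edge, some bag contains both endpoints; (iii) the bags containing any fixed vertex form a subtree. All hold, so the decomposition is valid with width 3 − 1 = 2.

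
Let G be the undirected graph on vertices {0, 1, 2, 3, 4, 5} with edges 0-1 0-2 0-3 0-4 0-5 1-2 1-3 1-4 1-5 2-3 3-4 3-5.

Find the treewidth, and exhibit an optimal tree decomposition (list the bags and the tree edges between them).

Every bag has size at most 4, so the width is 4 − 1 = 3 and tw(G) ≤ 3. For the lower bound, the 4 vertices {0, 1, 2, 3} are pairwise adjacent, and any tree decomposition puts a clique entirely inside one bag — forcing width ≥ 3. Therefore the treewidth is 3.

Treewidth 3.
Bags: B1 = {0, 1, 3, 5}  B2 = {0, 1, 3, 4}  B3 = {0, 1, 2, 3}
Tree: B1–B2, B2–B3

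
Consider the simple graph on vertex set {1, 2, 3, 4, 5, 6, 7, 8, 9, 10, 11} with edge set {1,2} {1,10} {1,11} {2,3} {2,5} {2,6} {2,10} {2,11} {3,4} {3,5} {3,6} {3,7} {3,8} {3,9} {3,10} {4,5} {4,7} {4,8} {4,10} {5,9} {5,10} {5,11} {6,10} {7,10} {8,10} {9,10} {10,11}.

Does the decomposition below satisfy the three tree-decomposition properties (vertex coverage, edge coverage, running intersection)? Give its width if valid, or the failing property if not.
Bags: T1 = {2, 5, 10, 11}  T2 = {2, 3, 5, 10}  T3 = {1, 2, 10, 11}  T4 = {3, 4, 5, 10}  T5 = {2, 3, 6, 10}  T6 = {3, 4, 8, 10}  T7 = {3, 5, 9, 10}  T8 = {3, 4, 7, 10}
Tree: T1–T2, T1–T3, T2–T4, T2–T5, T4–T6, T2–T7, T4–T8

Every vertex of G appears in some bag (union = {1, 2, 3, 4, 5, 6, 7, 8, 9, 10, 11}); every edge is covered by a bag; and for each vertex v the set of bags containing v is connected in the bag tree. The decomposition is therefore valid. The largest bag has 4 vertices, so the width is 3.

Yes; width 3.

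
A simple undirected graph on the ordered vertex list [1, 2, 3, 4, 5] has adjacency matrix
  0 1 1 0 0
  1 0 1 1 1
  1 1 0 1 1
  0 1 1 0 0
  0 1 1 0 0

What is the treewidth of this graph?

A width-2 tree decomposition is:
Bags: B1 = {2, 3, 5}  B2 = {2, 3, 4}  B3 = {1, 2, 3}
Tree: B1–B2, B2–B3
Each bag holds 3 vertices, so the decomposition has width 2, which upper-bounds the treewidth. Conversely, {1, 2, 3} is a clique of size 3, and the vertices of any clique must share a bag in every tree decomposition; so some bag has ≥ 3 vertices and tw(G) ≥ 2. Therefore the treewidth is 2.

2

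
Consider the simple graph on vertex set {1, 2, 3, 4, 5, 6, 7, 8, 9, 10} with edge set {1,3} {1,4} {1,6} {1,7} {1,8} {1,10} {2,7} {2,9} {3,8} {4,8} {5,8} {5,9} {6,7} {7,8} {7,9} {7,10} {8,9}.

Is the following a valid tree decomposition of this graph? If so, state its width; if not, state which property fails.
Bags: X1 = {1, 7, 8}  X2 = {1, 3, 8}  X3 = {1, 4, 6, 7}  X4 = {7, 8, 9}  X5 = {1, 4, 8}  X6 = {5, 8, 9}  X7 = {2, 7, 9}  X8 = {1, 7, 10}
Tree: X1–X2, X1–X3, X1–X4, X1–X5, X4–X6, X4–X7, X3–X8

A tree decomposition must satisfy three properties: every vertex lies in some bag; for every edge, both endpoints lie together in some bag; and for every vertex, the bags containing it form a connected subtree. Here bags containing vertex 4 are not connected in the tree, so the decomposition is invalid.

No — bags containing vertex 4 are not connected in the tree.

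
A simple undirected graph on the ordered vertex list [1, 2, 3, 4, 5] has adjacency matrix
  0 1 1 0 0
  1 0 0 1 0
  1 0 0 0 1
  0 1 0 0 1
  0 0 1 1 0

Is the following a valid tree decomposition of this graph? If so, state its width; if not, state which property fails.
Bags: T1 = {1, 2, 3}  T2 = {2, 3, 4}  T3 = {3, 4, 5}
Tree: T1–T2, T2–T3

Yes; width 2.

Every vertex of G appears in some bag (union = {1, 2, 3, 4, 5}); every edge is covered by a bag; and for each vertex v the set of bags containing v is connected in the bag tree. The decomposition is therefore valid. The largest bag has 3 vertices, so the width is 2.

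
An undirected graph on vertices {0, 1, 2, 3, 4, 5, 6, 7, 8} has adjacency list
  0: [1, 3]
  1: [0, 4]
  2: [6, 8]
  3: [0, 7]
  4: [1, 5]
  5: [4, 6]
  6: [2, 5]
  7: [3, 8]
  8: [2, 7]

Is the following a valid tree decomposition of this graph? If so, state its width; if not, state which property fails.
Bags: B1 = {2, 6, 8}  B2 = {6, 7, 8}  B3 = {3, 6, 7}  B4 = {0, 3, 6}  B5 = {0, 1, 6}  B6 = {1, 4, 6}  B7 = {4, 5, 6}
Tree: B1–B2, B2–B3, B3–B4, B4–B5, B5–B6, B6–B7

Yes; width 2.

Every vertex of G appears in some bag (union = {0, 1, 2, 3, 4, 5, 6, 7, 8}); every edge is covered by a bag; and for each vertex v the set of bags containing v is connected in the bag tree. The decomposition is therefore valid. The largest bag has 3 vertices, so the width is 2.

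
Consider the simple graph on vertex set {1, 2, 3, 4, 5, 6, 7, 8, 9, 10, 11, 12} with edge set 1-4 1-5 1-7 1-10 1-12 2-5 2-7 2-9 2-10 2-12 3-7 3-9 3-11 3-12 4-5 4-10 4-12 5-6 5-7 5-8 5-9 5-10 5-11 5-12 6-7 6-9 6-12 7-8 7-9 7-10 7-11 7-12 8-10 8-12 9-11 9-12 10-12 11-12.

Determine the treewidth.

A width-4 tree decomposition is:
Bags: B1 = {2, 5, 7, 9, 12}  B2 = {5, 7, 9, 11, 12}  B3 = {5, 6, 7, 9, 12}  B4 = {3, 7, 9, 11, 12}  B5 = {2, 5, 7, 10, 12}  B6 = {1, 5, 7, 10, 12}  B7 = {5, 7, 8, 10, 12}  B8 = {1, 4, 5, 10, 12}
Tree: B1–B2, B2–B3, B2–B4, B1–B5, B5–B6, B6–B7, B6–B8
Each bag holds 5 vertices, so the decomposition has width 4, which upper-bounds the treewidth. For the lower bound, the 5 vertices {3, 7, 9, 11, 12} are pairwise adjacent, and any tree decomposition puts a clique entirely inside one bag — forcing width ≥ 4. Combining the bounds, tw(G) = 4.

4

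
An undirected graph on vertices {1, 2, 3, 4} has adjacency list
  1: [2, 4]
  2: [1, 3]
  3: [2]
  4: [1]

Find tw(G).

1

A width-1 tree decomposition is:
Bags: B1 = {1, 4}  B2 = {1, 2}  B3 = {2, 3}
Tree: B1–B2, B2–B3
Each bag holds 2 vertices, so the decomposition has width 1, which upper-bounds the treewidth. Any graph with an edge has treewidth ≥ 1, and G has the edge 4–1. Therefore the treewidth is 1.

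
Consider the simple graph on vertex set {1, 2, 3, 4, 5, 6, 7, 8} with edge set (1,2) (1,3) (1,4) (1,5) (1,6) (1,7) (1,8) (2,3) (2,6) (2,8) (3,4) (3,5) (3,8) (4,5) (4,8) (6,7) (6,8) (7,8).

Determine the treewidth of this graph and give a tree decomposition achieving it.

The largest bag has 4 vertices, giving width 3; this decomposition certifies tw(G) ≤ 3. On the other hand G contains the 4-clique {1, 2, 3, 8}. A clique must lie in a single bag of any decomposition, so no decomposition can have width below 3. Therefore the treewidth is 3.

Treewidth 3.
One optimal decomposition is:
Bags: B1 = {1, 2, 3, 8}  B2 = {1, 2, 6, 8}  B3 = {1, 3, 4, 8}  B4 = {1, 6, 7, 8}  B5 = {1, 3, 4, 5}
Tree: B1–B2, B1–B3, B2–B4, B3–B5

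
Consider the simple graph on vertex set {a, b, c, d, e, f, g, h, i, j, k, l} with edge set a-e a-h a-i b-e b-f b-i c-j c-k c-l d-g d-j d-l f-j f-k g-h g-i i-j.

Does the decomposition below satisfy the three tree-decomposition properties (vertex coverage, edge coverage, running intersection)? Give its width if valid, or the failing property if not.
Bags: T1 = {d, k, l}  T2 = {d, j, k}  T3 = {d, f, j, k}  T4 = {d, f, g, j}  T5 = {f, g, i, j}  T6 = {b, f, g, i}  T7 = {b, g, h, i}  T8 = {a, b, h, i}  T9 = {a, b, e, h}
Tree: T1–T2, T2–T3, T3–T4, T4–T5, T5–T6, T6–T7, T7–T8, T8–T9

No — vertex c appears in no bag.

A tree decomposition must satisfy three properties: every vertex lies in some bag; for every edge, both endpoints lie together in some bag; and for every vertex, the bags containing it form a connected subtree. Here vertex c appears in no bag, so the decomposition is invalid.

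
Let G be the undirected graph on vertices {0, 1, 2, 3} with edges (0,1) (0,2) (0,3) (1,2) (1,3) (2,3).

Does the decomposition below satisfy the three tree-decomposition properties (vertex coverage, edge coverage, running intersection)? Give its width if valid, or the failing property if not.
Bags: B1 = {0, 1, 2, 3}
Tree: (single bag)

Yes; width 3.

Every vertex of G appears in some bag (union = {0, 1, 2, 3}); every edge is covered by a bag; and for each vertex v the set of bags containing v is connected in the bag tree. The decomposition is therefore valid. The largest bag has 4 vertices, so the width is 3.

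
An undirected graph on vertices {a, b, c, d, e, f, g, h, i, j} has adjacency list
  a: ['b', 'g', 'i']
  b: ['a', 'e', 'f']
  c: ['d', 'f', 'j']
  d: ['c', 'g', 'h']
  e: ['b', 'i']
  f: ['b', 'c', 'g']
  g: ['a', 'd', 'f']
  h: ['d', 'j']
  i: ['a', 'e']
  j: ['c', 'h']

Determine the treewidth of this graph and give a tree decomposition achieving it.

Treewidth 2.
Bags: B1 = {c, h, j}  B2 = {c, d, h}  B3 = {c, d, f}  B4 = {d, f, g}  B5 = {b, f, g}  B6 = {a, b, g}  B7 = {a, b, e}  B8 = {a, e, i}
Tree: B1–B2, B2–B3, B3–B4, B4–B5, B5–B6, B6–B7, B7–B8

The largest bag has 3 vertices, giving width 2; this decomposition certifies tw(G) ≤ 2. For the lower bound, G contains the cycle j–h–d–c–j, so G is not a forest; only forests have treewidth ≤ 1, hence tw(G) ≥ 2. The upper and lower bounds meet at 2, so that is the treewidth.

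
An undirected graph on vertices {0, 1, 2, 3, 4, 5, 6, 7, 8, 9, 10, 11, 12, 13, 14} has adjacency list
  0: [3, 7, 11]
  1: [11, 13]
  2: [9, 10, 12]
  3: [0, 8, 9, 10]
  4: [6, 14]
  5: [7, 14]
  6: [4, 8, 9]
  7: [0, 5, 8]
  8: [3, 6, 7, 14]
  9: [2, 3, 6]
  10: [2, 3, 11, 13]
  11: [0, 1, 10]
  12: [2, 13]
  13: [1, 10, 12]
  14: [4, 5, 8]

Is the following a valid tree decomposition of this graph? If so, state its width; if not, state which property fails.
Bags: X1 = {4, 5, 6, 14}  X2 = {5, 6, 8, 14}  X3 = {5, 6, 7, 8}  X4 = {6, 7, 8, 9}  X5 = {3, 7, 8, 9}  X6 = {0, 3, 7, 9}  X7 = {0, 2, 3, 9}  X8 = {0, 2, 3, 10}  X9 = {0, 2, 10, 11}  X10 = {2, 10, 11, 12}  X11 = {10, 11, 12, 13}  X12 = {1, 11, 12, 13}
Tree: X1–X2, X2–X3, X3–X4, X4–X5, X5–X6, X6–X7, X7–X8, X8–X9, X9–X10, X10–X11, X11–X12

Checking the three conditions: (i) the bags cover all of {0, 1, 2, 3, 4, 5, 6, 7, 8, 9, 10, 11, 12, 13, 14}; (ii) for each edge, some bag contains both endpoints; (iii) the bags containing any fixed vertex form a subtree. All hold, so the decomposition is valid with width 4 − 1 = 3.

Yes; width 3.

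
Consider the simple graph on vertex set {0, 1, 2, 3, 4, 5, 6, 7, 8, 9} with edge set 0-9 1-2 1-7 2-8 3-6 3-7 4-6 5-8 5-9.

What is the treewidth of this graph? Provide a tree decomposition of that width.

Every bag has size at most 2, so the width is 2 − 1 = 1 and tw(G) ≤ 1. Since G has at least one edge (e.g. 4–6), it is not an edgeless graph, so tw(G) ≥ 1. Therefore the treewidth is 1.

Treewidth 1.
One optimal decomposition is:
Bags: B1 = {4, 6}  B2 = {3, 6}  B3 = {3, 7}  B4 = {1, 7}  B5 = {1, 2}  B6 = {2, 8}  B7 = {5, 8}  B8 = {5, 9}  B9 = {0, 9}
Tree: B1–B2, B2–B3, B3–B4, B4–B5, B5–B6, B6–B7, B7–B8, B8–B9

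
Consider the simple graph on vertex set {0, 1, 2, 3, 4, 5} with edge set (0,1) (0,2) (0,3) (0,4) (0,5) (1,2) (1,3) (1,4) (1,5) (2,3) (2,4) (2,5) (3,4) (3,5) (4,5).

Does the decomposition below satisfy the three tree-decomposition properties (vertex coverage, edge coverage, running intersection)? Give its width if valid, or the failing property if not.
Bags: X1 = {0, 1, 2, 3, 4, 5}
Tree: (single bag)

Every vertex of G appears in some bag (union = {0, 1, 2, 3, 4, 5}); every edge is covered by a bag; and for each vertex v the set of bags containing v is connected in the bag tree. The decomposition is therefore valid. The largest bag has 6 vertices, so the width is 5.

Yes; width 5.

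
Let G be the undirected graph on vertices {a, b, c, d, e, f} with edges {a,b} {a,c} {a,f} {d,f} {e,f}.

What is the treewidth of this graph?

1

A width-1 tree decomposition is:
Bags: B1 = {a, b}  B2 = {a, c}  B3 = {a, f}  B4 = {e, f}  B5 = {d, f}
Tree: B1–B2, B1–B3, B3–B4, B4–B5
Each bag holds 2 vertices, so the decomposition has width 1, which upper-bounds the treewidth. G has an edge, so its treewidth is at least 1. The upper and lower bounds meet at 1, so that is the treewidth.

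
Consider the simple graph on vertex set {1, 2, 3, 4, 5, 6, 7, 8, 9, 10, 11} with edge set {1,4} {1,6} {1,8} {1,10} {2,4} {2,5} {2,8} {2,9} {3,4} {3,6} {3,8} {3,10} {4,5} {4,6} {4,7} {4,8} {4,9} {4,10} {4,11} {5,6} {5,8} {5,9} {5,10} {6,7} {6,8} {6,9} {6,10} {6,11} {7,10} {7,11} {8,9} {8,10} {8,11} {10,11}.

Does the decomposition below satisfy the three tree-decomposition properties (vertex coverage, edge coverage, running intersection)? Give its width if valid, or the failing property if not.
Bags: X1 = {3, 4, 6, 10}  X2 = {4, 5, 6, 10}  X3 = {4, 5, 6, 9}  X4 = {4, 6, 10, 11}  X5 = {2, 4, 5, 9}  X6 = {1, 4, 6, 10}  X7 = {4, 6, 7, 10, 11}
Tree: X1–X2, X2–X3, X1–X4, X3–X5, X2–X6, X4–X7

No — vertex 8 appears in no bag.

A tree decomposition must satisfy three properties: every vertex lies in some bag; for every edge, both endpoints lie together in some bag; and for every vertex, the bags containing it form a connected subtree. Here vertex 8 appears in no bag, so the decomposition is invalid.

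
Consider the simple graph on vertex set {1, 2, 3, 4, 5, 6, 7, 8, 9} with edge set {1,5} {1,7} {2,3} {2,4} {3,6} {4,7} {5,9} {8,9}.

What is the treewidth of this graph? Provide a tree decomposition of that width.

The largest bag has 2 vertices, giving width 1; this decomposition certifies tw(G) ≤ 1. Any graph with an edge has treewidth ≥ 1, and G has the edge 8–9. Therefore the treewidth is 1.

Treewidth 1.
One such decomposition:
Bags: B1 = {8, 9}  B2 = {5, 9}  B3 = {1, 5}  B4 = {1, 7}  B5 = {4, 7}  B6 = {2, 4}  B7 = {2, 3}  B8 = {3, 6}
Tree: B1–B2, B2–B3, B3–B4, B4–B5, B5–B6, B6–B7, B7–B8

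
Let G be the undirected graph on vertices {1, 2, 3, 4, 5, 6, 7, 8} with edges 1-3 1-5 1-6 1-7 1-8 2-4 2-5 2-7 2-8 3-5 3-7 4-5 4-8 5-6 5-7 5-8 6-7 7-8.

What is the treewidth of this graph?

A width-3 tree decomposition is:
Bags: B1 = {2, 5, 7, 8}  B2 = {1, 5, 7, 8}  B3 = {1, 3, 5, 7}  B4 = {2, 4, 5, 8}  B5 = {1, 5, 6, 7}
Tree: B1–B2, B2–B3, B1–B4, B3–B5
Each bag holds 4 vertices, so the decomposition has width 3, which upper-bounds the treewidth. On the other hand G contains the 4-clique {2, 4, 5, 8}. A clique must lie in a single bag of any decomposition, so no decomposition can have width below 3. Hence tw(G) = 3 exactly.

3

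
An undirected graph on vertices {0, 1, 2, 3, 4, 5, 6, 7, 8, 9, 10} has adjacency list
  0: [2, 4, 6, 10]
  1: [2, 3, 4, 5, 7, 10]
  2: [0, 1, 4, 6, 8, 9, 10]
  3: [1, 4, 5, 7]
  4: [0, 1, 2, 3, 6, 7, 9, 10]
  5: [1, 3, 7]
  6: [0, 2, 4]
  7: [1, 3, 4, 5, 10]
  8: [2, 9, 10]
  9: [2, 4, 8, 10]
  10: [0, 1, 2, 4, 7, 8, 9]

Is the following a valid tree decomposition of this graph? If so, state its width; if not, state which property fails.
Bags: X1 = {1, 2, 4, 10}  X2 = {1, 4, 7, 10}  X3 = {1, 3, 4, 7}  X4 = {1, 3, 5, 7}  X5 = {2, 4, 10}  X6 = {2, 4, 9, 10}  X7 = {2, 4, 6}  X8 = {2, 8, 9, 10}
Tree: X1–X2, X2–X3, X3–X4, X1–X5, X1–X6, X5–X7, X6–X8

No — vertex 0 appears in no bag.

A tree decomposition must satisfy three properties: every vertex lies in some bag; for every edge, both endpoints lie together in some bag; and for every vertex, the bags containing it form a connected subtree. Here vertex 0 appears in no bag, so the decomposition is invalid.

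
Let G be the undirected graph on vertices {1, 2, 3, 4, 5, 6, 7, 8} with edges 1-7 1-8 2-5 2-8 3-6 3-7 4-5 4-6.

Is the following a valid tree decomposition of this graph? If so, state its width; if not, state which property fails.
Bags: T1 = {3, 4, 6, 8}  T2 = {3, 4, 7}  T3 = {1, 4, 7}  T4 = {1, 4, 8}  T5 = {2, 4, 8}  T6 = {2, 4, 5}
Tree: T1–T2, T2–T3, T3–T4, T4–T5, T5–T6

A tree decomposition must satisfy three properties: every vertex lies in some bag; for every edge, both endpoints lie together in some bag; and for every vertex, the bags containing it form a connected subtree. Here bags containing vertex 8 are not connected in the tree, so the decomposition is invalid.

No — bags containing vertex 8 are not connected in the tree.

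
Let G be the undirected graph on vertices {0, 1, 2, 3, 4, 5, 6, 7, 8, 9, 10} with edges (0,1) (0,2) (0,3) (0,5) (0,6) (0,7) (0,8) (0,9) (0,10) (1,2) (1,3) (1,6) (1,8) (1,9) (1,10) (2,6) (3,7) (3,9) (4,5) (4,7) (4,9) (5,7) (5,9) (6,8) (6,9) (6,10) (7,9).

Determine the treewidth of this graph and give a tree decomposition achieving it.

Each bag holds 4 vertices, so the decomposition has width 3, which upper-bounds the treewidth. On the other hand G contains the 4-clique {0, 1, 3, 9}. A clique must lie in a single bag of any decomposition, so no decomposition can have width below 3. The upper and lower bounds meet at 3, so that is the treewidth.

Treewidth 3.
Bags: B1 = {0, 5, 7, 9}  B2 = {0, 3, 7, 9}  B3 = {0, 1, 3, 9}  B4 = {0, 1, 6, 9}  B5 = {0, 1, 6, 8}  B6 = {0, 1, 2, 6}  B7 = {4, 5, 7, 9}  B8 = {0, 1, 6, 10}
Tree: B1–B2, B2–B3, B3–B4, B4–B5, B4–B6, B1–B7, B4–B8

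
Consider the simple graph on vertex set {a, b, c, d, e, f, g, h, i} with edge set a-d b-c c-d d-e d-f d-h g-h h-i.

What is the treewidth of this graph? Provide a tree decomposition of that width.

Every bag has size at most 2, so the width is 2 − 1 = 1 and tw(G) ≤ 1. Since G has at least one edge (e.g. a–d), it is not an edgeless graph, so tw(G) ≥ 1. The upper and lower bounds meet at 1, so that is the treewidth.

Treewidth 1.
Bags: B1 = {a, d}  B2 = {d, f}  B3 = {c, d}  B4 = {d, h}  B5 = {g, h}  B6 = {h, i}  B7 = {d, e}  B8 = {b, c}
Tree: B1–B2, B2–B3, B1–B4, B4–B5, B4–B6, B1–B7, B3–B8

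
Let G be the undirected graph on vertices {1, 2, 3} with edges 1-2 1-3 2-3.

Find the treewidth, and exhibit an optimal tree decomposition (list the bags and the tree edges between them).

With just one bag of size 3, the width is 3 − 1 = 2, so tw(G) ≤ 2. Conversely, {1, 2, 3} is a clique of size 3, and the vertices of any clique must share a bag in every tree decomposition; so some bag has ≥ 3 vertices and tw(G) ≥ 2. The upper and lower bounds meet at 2, so that is the treewidth.

Treewidth 2.
One such decomposition:
Bags: B1 = {1, 2, 3}
Tree: (single bag)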